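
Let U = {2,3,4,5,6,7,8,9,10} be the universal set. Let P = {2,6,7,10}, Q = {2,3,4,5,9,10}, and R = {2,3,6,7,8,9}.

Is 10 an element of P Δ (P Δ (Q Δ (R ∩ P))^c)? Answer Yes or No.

No

10 ∉ R and 10 ∈ P, so 10 ∉ R ∩ P
10 ∈ Q and 10 ∉ (R ∩ P), so 10 ∈ Q Δ (R ∩ P)
10 ∉ (Q Δ (R ∩ P))^c since 10 ∈ (Q Δ (R ∩ P))
10 ∈ P and 10 ∉ (Q Δ (R ∩ P))^c, so 10 ∈ P Δ (Q Δ (R ∩ P))^c
10 ∈ P and 10 ∈ (P Δ (Q Δ (R ∩ P))^c), so 10 ∉ P Δ (P Δ (Q Δ (R ∩ P))^c)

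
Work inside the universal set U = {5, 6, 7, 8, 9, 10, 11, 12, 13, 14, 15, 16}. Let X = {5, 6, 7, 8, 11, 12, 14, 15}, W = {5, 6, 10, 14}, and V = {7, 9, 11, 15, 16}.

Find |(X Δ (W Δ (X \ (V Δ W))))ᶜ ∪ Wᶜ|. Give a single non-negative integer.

11

V Δ W = {5, 6, 7, 9, 10, 11, 14, 15, 16}
X \ (V Δ W) = {8, 12}
W Δ (X \ (V Δ W)) = {5, 6, 8, 10, 12, 14}
X Δ (W Δ (X \ (V Δ W))) = {7, 10, 11, 15}
(X Δ (W Δ (X \ (V Δ W))))ᶜ = {5, 6, 8, 9, 12, 13, 14, 16}
Wᶜ = {7, 8, 9, 11, 12, 13, 15, 16}
(X Δ (W Δ (X \ (V Δ W))))ᶜ ∪ Wᶜ = {5, 6, 7, 8, 9, 11, 12, 13, 14, 15, 16}
|(X Δ (W Δ (X \ (V Δ W))))ᶜ ∪ Wᶜ| = 11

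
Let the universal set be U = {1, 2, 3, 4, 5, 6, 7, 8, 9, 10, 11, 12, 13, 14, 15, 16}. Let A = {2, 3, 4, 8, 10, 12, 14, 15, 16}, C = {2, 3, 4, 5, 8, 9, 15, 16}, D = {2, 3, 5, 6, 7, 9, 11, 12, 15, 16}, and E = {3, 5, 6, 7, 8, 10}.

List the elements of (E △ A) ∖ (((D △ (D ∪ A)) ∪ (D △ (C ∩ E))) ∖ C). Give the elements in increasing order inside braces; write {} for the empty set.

{2, 4, 5, 15, 16}

E △ A = {2, 4, 5, 6, 7, 12, 14, 15, 16}
D ∪ A = {2, 3, 4, 5, 6, 7, 8, 9, 10, 11, 12, 14, 15, 16}
D △ (D ∪ A) = {4, 8, 10, 14}
C ∩ E = {3, 5, 8}
D △ (C ∩ E) = {2, 6, 7, 8, 9, 11, 12, 15, 16}
(D △ (D ∪ A)) ∪ (D △ (C ∩ E)) = {2, 4, 6, 7, 8, 9, 10, 11, 12, 14, 15, 16}
((D △ (D ∪ A)) ∪ (D △ (C ∩ E))) ∖ C = {6, 7, 10, 11, 12, 14}
(E △ A) ∖ (((D △ (D ∪ A)) ∪ (D △ (C ∩ E))) ∖ C) = {2, 4, 5, 15, 16}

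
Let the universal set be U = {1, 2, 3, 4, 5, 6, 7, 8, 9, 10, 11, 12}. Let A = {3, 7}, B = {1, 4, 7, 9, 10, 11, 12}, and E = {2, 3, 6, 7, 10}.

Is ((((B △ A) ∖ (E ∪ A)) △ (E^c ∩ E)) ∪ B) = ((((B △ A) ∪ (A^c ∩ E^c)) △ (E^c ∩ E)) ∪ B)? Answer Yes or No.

B △ A = {1, 3, 4, 9, 10, 11, 12}
E ∪ A = {2, 3, 6, 7, 10}
(B △ A) ∖ (E ∪ A) = {1, 4, 9, 11, 12}
E^c = {1, 4, 5, 8, 9, 11, 12}
E^c ∩ E = {}
((B △ A) ∖ (E ∪ A)) △ (E^c ∩ E) = {1, 4, 9, 11, 12}
(((B △ A) ∖ (E ∪ A)) △ (E^c ∩ E)) ∪ B = {1, 4, 7, 9, 10, 11, 12}
A^c = {1, 2, 4, 5, 6, 8, 9, 10, 11, 12}
A^c ∩ E^c = {1, 4, 5, 8, 9, 11, 12}
(B △ A) ∪ (A^c ∩ E^c) = {1, 3, 4, 5, 8, 9, 10, 11, 12}
((B △ A) ∪ (A^c ∩ E^c)) △ (E^c ∩ E) = {1, 3, 4, 5, 8, 9, 10, 11, 12}
(((B △ A) ∪ (A^c ∩ E^c)) △ (E^c ∩ E)) ∪ B = {1, 3, 4, 5, 7, 8, 9, 10, 11, 12}
3 ∈ (((B △ A) ∪ (A^c ∩ E^c)) △ (E^c ∩ E)) ∪ B but 3 ∉ (((B △ A) ∖ (E ∪ A)) △ (E^c ∩ E)) ∪ B, so they differ.

No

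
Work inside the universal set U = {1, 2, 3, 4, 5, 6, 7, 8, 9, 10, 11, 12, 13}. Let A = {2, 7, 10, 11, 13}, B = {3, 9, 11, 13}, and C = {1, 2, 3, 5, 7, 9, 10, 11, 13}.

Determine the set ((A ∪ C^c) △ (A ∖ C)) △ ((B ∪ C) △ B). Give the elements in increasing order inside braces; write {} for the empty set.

C^c = {4, 6, 8, 12}
A ∪ C^c = {2, 4, 6, 7, 8, 10, 11, 12, 13}
A ∖ C = {}
(A ∪ C^c) △ (A ∖ C) = {2, 4, 6, 7, 8, 10, 11, 12, 13}
B ∪ C = {1, 2, 3, 5, 7, 9, 10, 11, 13}
(B ∪ C) △ B = {1, 2, 5, 7, 10}
((A ∪ C^c) △ (A ∖ C)) △ ((B ∪ C) △ B) = {1, 4, 5, 6, 8, 11, 12, 13}

{1, 4, 5, 6, 8, 11, 12, 13}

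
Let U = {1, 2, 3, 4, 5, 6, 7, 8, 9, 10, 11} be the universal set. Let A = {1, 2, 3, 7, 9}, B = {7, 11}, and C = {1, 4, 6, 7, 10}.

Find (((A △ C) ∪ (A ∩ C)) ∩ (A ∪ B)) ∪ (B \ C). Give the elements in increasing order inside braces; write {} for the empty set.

A △ C = {2, 3, 4, 6, 9, 10}
A ∩ C = {1, 7}
(A △ C) ∪ (A ∩ C) = {1, 2, 3, 4, 6, 7, 9, 10}
A ∪ B = {1, 2, 3, 7, 9, 11}
((A △ C) ∪ (A ∩ C)) ∩ (A ∪ B) = {1, 2, 3, 7, 9}
B \ C = {11}
(((A △ C) ∪ (A ∩ C)) ∩ (A ∪ B)) ∪ (B \ C) = {1, 2, 3, 7, 9, 11}

{1, 2, 3, 7, 9, 11}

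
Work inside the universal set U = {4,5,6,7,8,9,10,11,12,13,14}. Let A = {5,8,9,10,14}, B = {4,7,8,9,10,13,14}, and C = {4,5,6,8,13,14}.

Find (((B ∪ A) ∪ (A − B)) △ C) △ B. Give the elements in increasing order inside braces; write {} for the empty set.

B ∪ A = {4,5,7,8,9,10,13,14}
A − B = {5}
(B ∪ A) ∪ (A − B) = {4,5,7,8,9,10,13,14}
((B ∪ A) ∪ (A − B)) △ C = {6,7,9,10}
(((B ∪ A) ∪ (A − B)) △ C) △ B = {4,6,8,13,14}

{4,6,8,13,14}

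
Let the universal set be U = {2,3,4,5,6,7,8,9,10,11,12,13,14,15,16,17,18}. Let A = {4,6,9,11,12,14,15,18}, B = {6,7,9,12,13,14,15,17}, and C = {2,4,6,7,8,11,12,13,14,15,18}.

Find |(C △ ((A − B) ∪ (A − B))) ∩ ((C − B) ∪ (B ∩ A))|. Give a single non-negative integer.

A − B = {4,11,18}
(A − B) ∪ (A − B) = {4,11,18}
C △ ((A − B) ∪ (A − B)) = {2,6,7,8,12,13,14,15}
C − B = {2,4,8,11,18}
B ∩ A = {6,9,12,14,15}
(C − B) ∪ (B ∩ A) = {2,4,6,8,9,11,12,14,15,18}
(C △ ((A − B) ∪ (A − B))) ∩ ((C − B) ∪ (B ∩ A)) = {2,6,8,12,14,15}
|(C △ ((A − B) ∪ (A − B))) ∩ ((C − B) ∪ (B ∩ A))| = 6

6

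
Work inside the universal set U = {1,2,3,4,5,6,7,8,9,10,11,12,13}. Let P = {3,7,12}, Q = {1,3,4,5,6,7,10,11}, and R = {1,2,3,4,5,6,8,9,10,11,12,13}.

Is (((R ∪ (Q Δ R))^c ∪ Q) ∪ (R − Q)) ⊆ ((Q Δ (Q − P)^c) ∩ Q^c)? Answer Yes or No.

No

Q Δ R = {2,7,8,9,12,13}
R ∪ (Q Δ R) = {1,2,3,4,5,6,7,8,9,10,11,12,13}
(R ∪ (Q Δ R))^c = {}
(R ∪ (Q Δ R))^c ∪ Q = {1,3,4,5,6,7,10,11}
R − Q = {2,8,9,12,13}
((R ∪ (Q Δ R))^c ∪ Q) ∪ (R − Q) = {1,2,3,4,5,6,7,8,9,10,11,12,13}
Q − P = {1,4,5,6,10,11}
(Q − P)^c = {2,3,7,8,9,12,13}
Q Δ (Q − P)^c = {1,2,4,5,6,8,9,10,11,12,13}
Q^c = {2,8,9,12,13}
(Q Δ (Q − P)^c) ∩ Q^c = {2,8,9,12,13}
1 ∈ ((R ∪ (Q Δ R))^c ∪ Q) ∪ (R − Q) but 1 ∉ (Q Δ (Q − P)^c) ∩ Q^c, so the inclusion fails.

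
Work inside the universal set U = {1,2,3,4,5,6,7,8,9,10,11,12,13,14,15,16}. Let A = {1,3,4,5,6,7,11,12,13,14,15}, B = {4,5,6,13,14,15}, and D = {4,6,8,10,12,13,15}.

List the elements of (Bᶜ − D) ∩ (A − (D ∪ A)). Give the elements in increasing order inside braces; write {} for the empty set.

Bᶜ = {1,2,3,7,8,9,10,11,12,16}
Bᶜ − D = {1,2,3,7,9,11,16}
D ∪ A = {1,3,4,5,6,7,8,10,11,12,13,14,15}
A − (D ∪ A) = {}
(Bᶜ − D) ∩ (A − (D ∪ A)) = {}

{}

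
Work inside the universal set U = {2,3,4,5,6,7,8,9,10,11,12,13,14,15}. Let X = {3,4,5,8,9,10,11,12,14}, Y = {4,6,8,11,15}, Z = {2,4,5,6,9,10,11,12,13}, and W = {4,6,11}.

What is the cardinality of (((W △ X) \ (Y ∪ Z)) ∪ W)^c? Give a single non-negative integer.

W △ X = {3,5,6,8,9,10,12,14}
Y ∪ Z = {2,4,5,6,8,9,10,11,12,13,15}
(W △ X) \ (Y ∪ Z) = {3,14}
((W △ X) \ (Y ∪ Z)) ∪ W = {3,4,6,11,14}
(((W △ X) \ (Y ∪ Z)) ∪ W)^c = {2,5,7,8,9,10,12,13,15}
|(((W △ X) \ (Y ∪ Z)) ∪ W)^c| = 9

9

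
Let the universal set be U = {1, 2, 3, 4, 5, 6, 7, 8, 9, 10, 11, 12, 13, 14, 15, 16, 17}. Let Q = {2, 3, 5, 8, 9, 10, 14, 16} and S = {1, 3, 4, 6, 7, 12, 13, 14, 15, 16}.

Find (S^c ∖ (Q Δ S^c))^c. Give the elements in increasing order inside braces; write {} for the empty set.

{1, 3, 4, 6, 7, 11, 12, 13, 14, 15, 16, 17}

S^c = {2, 5, 8, 9, 10, 11, 17}
Q Δ S^c = {3, 11, 14, 16, 17}
S^c ∖ (Q Δ S^c) = {2, 5, 8, 9, 10}
(S^c ∖ (Q Δ S^c))^c = {1, 3, 4, 6, 7, 11, 12, 13, 14, 15, 16, 17}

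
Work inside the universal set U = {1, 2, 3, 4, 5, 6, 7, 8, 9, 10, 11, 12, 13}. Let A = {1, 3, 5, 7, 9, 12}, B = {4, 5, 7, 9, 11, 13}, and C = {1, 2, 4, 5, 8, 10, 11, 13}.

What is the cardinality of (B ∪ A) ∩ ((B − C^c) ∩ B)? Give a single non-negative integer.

B ∪ A = {1, 3, 4, 5, 7, 9, 11, 12, 13}
C^c = {3, 6, 7, 9, 12}
B − C^c = {4, 5, 11, 13}
(B − C^c) ∩ B = {4, 5, 11, 13}
(B ∪ A) ∩ ((B − C^c) ∩ B) = {4, 5, 11, 13}
|(B ∪ A) ∩ ((B − C^c) ∩ B)| = 4

4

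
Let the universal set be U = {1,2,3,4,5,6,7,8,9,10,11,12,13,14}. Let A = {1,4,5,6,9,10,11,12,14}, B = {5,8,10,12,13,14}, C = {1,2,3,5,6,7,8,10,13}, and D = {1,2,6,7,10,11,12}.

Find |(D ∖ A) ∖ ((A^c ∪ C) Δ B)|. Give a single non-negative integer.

0

D ∖ A = {2,7}
A^c = {2,3,7,8,13}
A^c ∪ C = {1,2,3,5,6,7,8,10,13}
(A^c ∪ C) Δ B = {1,2,3,6,7,12,14}
(D ∖ A) ∖ ((A^c ∪ C) Δ B) = {}
|(D ∖ A) ∖ ((A^c ∪ C) Δ B)| = 0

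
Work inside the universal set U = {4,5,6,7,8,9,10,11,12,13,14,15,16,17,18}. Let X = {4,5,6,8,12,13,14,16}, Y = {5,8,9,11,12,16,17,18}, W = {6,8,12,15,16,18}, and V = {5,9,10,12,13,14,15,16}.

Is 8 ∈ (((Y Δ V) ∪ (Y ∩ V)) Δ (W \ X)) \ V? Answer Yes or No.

Yes

8 ∈ Y and 8 ∉ V, so 8 ∈ Y Δ V
8 ∈ Y and 8 ∉ V, so 8 ∉ Y ∩ V
8 ∈ (Y Δ V) and 8 ∉ (Y ∩ V), so 8 ∈ (Y Δ V) ∪ (Y ∩ V)
8 ∈ W and 8 ∈ X, so 8 ∉ W \ X
8 ∈ ((Y Δ V) ∪ (Y ∩ V)) and 8 ∉ (W \ X), so 8 ∈ ((Y Δ V) ∪ (Y ∩ V)) Δ (W \ X)
8 ∈ (((Y Δ V) ∪ (Y ∩ V)) Δ (W \ X)) and 8 ∉ V, so 8 ∈ (((Y Δ V) ∪ (Y ∩ V)) Δ (W \ X)) \ V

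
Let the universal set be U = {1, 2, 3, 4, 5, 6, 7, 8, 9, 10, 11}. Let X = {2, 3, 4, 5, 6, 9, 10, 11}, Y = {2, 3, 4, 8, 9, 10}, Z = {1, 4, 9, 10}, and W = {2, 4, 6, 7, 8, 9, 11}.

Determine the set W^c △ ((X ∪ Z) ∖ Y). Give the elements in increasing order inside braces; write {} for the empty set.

W^c = {1, 3, 5, 10}
X ∪ Z = {1, 2, 3, 4, 5, 6, 9, 10, 11}
(X ∪ Z) ∖ Y = {1, 5, 6, 11}
W^c △ ((X ∪ Z) ∖ Y) = {3, 6, 10, 11}

{3, 6, 10, 11}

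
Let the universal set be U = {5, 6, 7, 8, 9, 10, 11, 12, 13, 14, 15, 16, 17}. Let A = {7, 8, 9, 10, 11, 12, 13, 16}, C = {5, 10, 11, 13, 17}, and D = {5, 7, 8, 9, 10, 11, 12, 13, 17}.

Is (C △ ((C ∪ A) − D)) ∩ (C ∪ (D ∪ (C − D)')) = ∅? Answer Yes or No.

No

C ∪ A = {5, 7, 8, 9, 10, 11, 12, 13, 16, 17}
(C ∪ A) − D = {16}
C △ ((C ∪ A) − D) = {5, 10, 11, 13, 16, 17}
C − D = {}
(C − D)' = {5, 6, 7, 8, 9, 10, 11, 12, 13, 14, 15, 16, 17}
D ∪ (C − D)' = {5, 6, 7, 8, 9, 10, 11, 12, 13, 14, 15, 16, 17}
C ∪ (D ∪ (C − D)') = {5, 6, 7, 8, 9, 10, 11, 12, 13, 14, 15, 16, 17}
5 lies in both, so they are not disjoint.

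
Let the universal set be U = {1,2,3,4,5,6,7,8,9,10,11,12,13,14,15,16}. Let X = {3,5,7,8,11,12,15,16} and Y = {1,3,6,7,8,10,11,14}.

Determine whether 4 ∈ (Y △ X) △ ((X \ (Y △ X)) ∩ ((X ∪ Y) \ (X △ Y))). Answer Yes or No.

4 ∉ Y and 4 ∉ X, so 4 ∉ Y △ X
4 ∉ Y and 4 ∉ X, so 4 ∉ Y △ X
4 ∉ X and 4 ∉ (Y △ X), so 4 ∉ X \ (Y △ X)
4 ∉ X and 4 ∉ Y, so 4 ∉ X ∪ Y
4 ∉ X and 4 ∉ Y, so 4 ∉ X △ Y
4 ∉ (X ∪ Y) and 4 ∉ (X △ Y), so 4 ∉ (X ∪ Y) \ (X △ Y)
4 ∉ (X \ (Y △ X)) and 4 ∉ ((X ∪ Y) \ (X △ Y)), so 4 ∉ (X \ (Y △ X)) ∩ ((X ∪ Y) \ (X △ Y))
4 ∉ (Y △ X) and 4 ∉ ((X \ (Y △ X)) ∩ ((X ∪ Y) \ (X △ Y))), so 4 ∉ (Y △ X) △ ((X \ (Y △ X)) ∩ ((X ∪ Y) \ (X △ Y)))

No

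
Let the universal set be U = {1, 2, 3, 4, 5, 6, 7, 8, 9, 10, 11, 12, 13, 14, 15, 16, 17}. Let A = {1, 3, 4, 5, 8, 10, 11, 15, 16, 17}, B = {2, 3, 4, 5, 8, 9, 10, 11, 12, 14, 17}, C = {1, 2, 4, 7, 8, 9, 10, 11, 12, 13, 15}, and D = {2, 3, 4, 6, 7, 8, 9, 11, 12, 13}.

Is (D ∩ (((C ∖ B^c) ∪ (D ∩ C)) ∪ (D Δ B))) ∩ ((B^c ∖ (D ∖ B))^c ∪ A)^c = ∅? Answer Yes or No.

Yes

B^c = {1, 6, 7, 13, 15, 16}
C ∖ B^c = {2, 4, 8, 9, 10, 11, 12}
D ∩ C = {2, 4, 7, 8, 9, 11, 12, 13}
(C ∖ B^c) ∪ (D ∩ C) = {2, 4, 7, 8, 9, 10, 11, 12, 13}
D Δ B = {5, 6, 7, 10, 13, 14, 17}
((C ∖ B^c) ∪ (D ∩ C)) ∪ (D Δ B) = {2, 4, 5, 6, 7, 8, 9, 10, 11, 12, 13, 14, 17}
D ∩ (((C ∖ B^c) ∪ (D ∩ C)) ∪ (D Δ B)) = {2, 4, 6, 7, 8, 9, 11, 12, 13}
D ∖ B = {6, 7, 13}
B^c ∖ (D ∖ B) = {1, 15, 16}
(B^c ∖ (D ∖ B))^c = {2, 3, 4, 5, 6, 7, 8, 9, 10, 11, 12, 13, 14, 17}
(B^c ∖ (D ∖ B))^c ∪ A = {1, 2, 3, 4, 5, 6, 7, 8, 9, 10, 11, 12, 13, 14, 15, 16, 17}
((B^c ∖ (D ∖ B))^c ∪ A)^c = {}
{2, 4, 6, 7, 8, 9, 11, 12, 13} and {} share no elements.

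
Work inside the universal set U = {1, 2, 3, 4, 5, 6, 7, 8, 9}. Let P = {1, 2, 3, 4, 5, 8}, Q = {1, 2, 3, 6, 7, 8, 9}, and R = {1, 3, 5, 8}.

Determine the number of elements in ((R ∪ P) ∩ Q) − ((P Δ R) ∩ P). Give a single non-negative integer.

R ∪ P = {1, 2, 3, 4, 5, 8}
(R ∪ P) ∩ Q = {1, 2, 3, 8}
P Δ R = {2, 4}
(P Δ R) ∩ P = {2, 4}
((R ∪ P) ∩ Q) − ((P Δ R) ∩ P) = {1, 3, 8}
|((R ∪ P) ∩ Q) − ((P Δ R) ∩ P)| = 3

3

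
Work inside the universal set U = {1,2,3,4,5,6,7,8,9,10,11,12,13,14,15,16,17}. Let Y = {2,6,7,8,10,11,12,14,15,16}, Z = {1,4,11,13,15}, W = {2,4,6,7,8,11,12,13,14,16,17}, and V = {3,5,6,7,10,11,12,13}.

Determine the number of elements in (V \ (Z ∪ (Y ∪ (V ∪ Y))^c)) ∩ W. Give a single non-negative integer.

V ∪ Y = {2,3,5,6,7,8,10,11,12,13,14,15,16}
Y ∪ (V ∪ Y) = {2,3,5,6,7,8,10,11,12,13,14,15,16}
(Y ∪ (V ∪ Y))^c = {1,4,9,17}
Z ∪ (Y ∪ (V ∪ Y))^c = {1,4,9,11,13,15,17}
V \ (Z ∪ (Y ∪ (V ∪ Y))^c) = {3,5,6,7,10,12}
(V \ (Z ∪ (Y ∪ (V ∪ Y))^c)) ∩ W = {6,7,12}
|(V \ (Z ∪ (Y ∪ (V ∪ Y))^c)) ∩ W| = 3

3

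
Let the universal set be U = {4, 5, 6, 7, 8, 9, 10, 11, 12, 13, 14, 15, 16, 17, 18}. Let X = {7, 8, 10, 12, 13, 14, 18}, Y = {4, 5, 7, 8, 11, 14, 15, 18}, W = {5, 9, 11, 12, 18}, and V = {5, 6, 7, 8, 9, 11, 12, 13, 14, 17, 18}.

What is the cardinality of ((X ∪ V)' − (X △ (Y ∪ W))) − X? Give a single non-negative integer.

X ∪ V = {5, 6, 7, 8, 9, 10, 11, 12, 13, 14, 17, 18}
(X ∪ V)' = {4, 15, 16}
Y ∪ W = {4, 5, 7, 8, 9, 11, 12, 14, 15, 18}
X △ (Y ∪ W) = {4, 5, 9, 10, 11, 13, 15}
(X ∪ V)' − (X △ (Y ∪ W)) = {16}
((X ∪ V)' − (X △ (Y ∪ W))) − X = {16}
|((X ∪ V)' − (X △ (Y ∪ W))) − X| = 1

1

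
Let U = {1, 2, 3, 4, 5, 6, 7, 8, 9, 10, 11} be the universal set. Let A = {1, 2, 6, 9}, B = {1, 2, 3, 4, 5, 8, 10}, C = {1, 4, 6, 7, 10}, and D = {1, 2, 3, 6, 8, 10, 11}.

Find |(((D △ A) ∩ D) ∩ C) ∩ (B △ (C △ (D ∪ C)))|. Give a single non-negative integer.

D △ A = {3, 8, 9, 10, 11}
(D △ A) ∩ D = {3, 8, 10, 11}
((D △ A) ∩ D) ∩ C = {10}
D ∪ C = {1, 2, 3, 4, 6, 7, 8, 10, 11}
C △ (D ∪ C) = {2, 3, 8, 11}
B △ (C △ (D ∪ C)) = {1, 4, 5, 10, 11}
(((D △ A) ∩ D) ∩ C) ∩ (B △ (C △ (D ∪ C))) = {10}
|(((D △ A) ∩ D) ∩ C) ∩ (B △ (C △ (D ∪ C)))| = 1

1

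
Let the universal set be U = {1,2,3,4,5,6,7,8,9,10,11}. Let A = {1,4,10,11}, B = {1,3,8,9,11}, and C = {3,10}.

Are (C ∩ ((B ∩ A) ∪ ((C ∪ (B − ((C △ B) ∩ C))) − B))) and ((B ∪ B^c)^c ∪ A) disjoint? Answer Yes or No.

No

B ∩ A = {1,11}
C △ B = {1,8,9,10,11}
(C △ B) ∩ C = {10}
B − ((C △ B) ∩ C) = {1,3,8,9,11}
C ∪ (B − ((C △ B) ∩ C)) = {1,3,8,9,10,11}
(C ∪ (B − ((C △ B) ∩ C))) − B = {10}
(B ∩ A) ∪ ((C ∪ (B − ((C △ B) ∩ C))) − B) = {1,10,11}
C ∩ ((B ∩ A) ∪ ((C ∪ (B − ((C △ B) ∩ C))) − B)) = {10}
B^c = {2,4,5,6,7,10}
B ∪ B^c = {1,2,3,4,5,6,7,8,9,10,11}
(B ∪ B^c)^c = {}
(B ∪ B^c)^c ∪ A = {1,4,10,11}
10 lies in both, so they are not disjoint.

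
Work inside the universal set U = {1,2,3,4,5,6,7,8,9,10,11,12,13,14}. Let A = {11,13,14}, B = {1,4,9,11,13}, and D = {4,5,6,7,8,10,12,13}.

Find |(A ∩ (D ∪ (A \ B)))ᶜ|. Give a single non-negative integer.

12

A \ B = {14}
D ∪ (A \ B) = {4,5,6,7,8,10,12,13,14}
A ∩ (D ∪ (A \ B)) = {13,14}
(A ∩ (D ∪ (A \ B)))ᶜ = {1,2,3,4,5,6,7,8,9,10,11,12}
|(A ∩ (D ∪ (A \ B)))ᶜ| = 12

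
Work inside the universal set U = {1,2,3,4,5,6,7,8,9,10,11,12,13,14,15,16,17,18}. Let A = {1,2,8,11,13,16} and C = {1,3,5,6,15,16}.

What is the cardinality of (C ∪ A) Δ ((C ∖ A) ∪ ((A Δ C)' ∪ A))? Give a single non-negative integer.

C ∪ A = {1,2,3,5,6,8,11,13,15,16}
C ∖ A = {3,5,6,15}
A Δ C = {2,3,5,6,8,11,13,15}
(A Δ C)' = {1,4,7,9,10,12,14,16,17,18}
(A Δ C)' ∪ A = {1,2,4,7,8,9,10,11,12,13,14,16,17,18}
(C ∖ A) ∪ ((A Δ C)' ∪ A) = {1,2,3,4,5,6,7,8,9,10,11,12,13,14,15,16,17,18}
(C ∪ A) Δ ((C ∖ A) ∪ ((A Δ C)' ∪ A)) = {4,7,9,10,12,14,17,18}
|(C ∪ A) Δ ((C ∖ A) ∪ ((A Δ C)' ∪ A))| = 8

8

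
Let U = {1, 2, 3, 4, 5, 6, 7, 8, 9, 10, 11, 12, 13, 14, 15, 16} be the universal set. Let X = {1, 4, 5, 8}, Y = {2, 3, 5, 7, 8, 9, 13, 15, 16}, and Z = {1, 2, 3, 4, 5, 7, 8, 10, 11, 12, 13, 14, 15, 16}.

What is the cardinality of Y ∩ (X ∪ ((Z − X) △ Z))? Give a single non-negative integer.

2

Z − X = {2, 3, 7, 10, 11, 12, 13, 14, 15, 16}
(Z − X) △ Z = {1, 4, 5, 8}
X ∪ ((Z − X) △ Z) = {1, 4, 5, 8}
Y ∩ (X ∪ ((Z − X) △ Z)) = {5, 8}
|Y ∩ (X ∪ ((Z − X) △ Z))| = 2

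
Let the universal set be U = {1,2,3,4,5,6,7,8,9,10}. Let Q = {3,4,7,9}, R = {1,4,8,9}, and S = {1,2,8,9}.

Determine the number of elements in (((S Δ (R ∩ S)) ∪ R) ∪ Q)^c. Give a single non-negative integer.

R ∩ S = {1,8,9}
S Δ (R ∩ S) = {2}
(S Δ (R ∩ S)) ∪ R = {1,2,4,8,9}
((S Δ (R ∩ S)) ∪ R) ∪ Q = {1,2,3,4,7,8,9}
(((S Δ (R ∩ S)) ∪ R) ∪ Q)^c = {5,6,10}
|(((S Δ (R ∩ S)) ∪ R) ∪ Q)^c| = 3

3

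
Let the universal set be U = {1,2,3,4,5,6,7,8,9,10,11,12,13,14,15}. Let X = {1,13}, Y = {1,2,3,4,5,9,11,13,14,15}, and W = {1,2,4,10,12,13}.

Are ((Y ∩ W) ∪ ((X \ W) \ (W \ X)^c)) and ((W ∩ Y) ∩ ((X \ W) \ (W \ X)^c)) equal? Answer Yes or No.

Y ∩ W = {1,2,4,13}
X \ W = {}
W \ X = {2,4,10,12}
(W \ X)^c = {1,3,5,6,7,8,9,11,13,14,15}
(X \ W) \ (W \ X)^c = {}
(Y ∩ W) ∪ ((X \ W) \ (W \ X)^c) = {1,2,4,13}
W ∩ Y = {1,2,4,13}
(W ∩ Y) ∩ ((X \ W) \ (W \ X)^c) = {}
1 ∈ (Y ∩ W) ∪ ((X \ W) \ (W \ X)^c) but 1 ∉ (W ∩ Y) ∩ ((X \ W) \ (W \ X)^c), so they differ.

No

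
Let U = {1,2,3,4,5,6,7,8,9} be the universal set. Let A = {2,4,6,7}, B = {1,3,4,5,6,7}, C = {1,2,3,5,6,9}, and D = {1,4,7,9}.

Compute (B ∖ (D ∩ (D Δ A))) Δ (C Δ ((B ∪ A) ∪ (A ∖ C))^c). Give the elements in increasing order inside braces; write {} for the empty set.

D Δ A = {1,2,6,9}
D ∩ (D Δ A) = {1,9}
B ∖ (D ∩ (D Δ A)) = {3,4,5,6,7}
B ∪ A = {1,2,3,4,5,6,7}
A ∖ C = {4,7}
(B ∪ A) ∪ (A ∖ C) = {1,2,3,4,5,6,7}
((B ∪ A) ∪ (A ∖ C))^c = {8,9}
C Δ ((B ∪ A) ∪ (A ∖ C))^c = {1,2,3,5,6,8}
(B ∖ (D ∩ (D Δ A))) Δ (C Δ ((B ∪ A) ∪ (A ∖ C))^c) = {1,2,4,7,8}

{1,2,4,7,8}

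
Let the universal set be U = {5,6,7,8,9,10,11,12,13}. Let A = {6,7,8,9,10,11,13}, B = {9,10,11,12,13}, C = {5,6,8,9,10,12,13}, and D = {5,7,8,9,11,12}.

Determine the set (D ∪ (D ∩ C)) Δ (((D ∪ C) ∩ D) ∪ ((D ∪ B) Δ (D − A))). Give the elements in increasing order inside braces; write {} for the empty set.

D ∩ C = {5,8,9,12}
D ∪ (D ∩ C) = {5,7,8,9,11,12}
D ∪ C = {5,6,7,8,9,10,11,12,13}
(D ∪ C) ∩ D = {5,7,8,9,11,12}
D ∪ B = {5,7,8,9,10,11,12,13}
D − A = {5,12}
(D ∪ B) Δ (D − A) = {7,8,9,10,11,13}
((D ∪ C) ∩ D) ∪ ((D ∪ B) Δ (D − A)) = {5,7,8,9,10,11,12,13}
(D ∪ (D ∩ C)) Δ (((D ∪ C) ∩ D) ∪ ((D ∪ B) Δ (D − A))) = {10,13}

{10,13}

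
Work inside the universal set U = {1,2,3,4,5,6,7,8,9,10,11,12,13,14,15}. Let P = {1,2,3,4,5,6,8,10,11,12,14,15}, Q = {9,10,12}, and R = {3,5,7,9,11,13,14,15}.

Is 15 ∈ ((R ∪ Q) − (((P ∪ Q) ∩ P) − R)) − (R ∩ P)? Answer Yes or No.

No

15 ∈ R and 15 ∉ Q, so 15 ∈ R ∪ Q
15 ∈ P and 15 ∉ Q, so 15 ∈ P ∪ Q
15 ∈ (P ∪ Q) and 15 ∈ P, so 15 ∈ (P ∪ Q) ∩ P
15 ∈ ((P ∪ Q) ∩ P) and 15 ∈ R, so 15 ∉ ((P ∪ Q) ∩ P) − R
15 ∈ (R ∪ Q) and 15 ∉ (((P ∪ Q) ∩ P) − R), so 15 ∈ (R ∪ Q) − (((P ∪ Q) ∩ P) − R)
15 ∈ R and 15 ∈ P, so 15 ∈ R ∩ P
15 ∈ ((R ∪ Q) − (((P ∪ Q) ∩ P) − R)) and 15 ∈ (R ∩ P), so 15 ∉ ((R ∪ Q) − (((P ∪ Q) ∩ P) − R)) − (R ∩ P)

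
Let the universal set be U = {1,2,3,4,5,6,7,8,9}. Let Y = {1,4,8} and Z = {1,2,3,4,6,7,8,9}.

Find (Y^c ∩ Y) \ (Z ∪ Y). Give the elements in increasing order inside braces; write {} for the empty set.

Y^c = {2,3,5,6,7,9}
Y^c ∩ Y = {}
Z ∪ Y = {1,2,3,4,6,7,8,9}
(Y^c ∩ Y) \ (Z ∪ Y) = {}

{}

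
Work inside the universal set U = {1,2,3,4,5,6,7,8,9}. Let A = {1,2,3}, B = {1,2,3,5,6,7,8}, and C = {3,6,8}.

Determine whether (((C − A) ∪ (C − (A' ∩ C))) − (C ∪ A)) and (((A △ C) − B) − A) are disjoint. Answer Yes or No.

C − A = {6,8}
A' = {4,5,6,7,8,9}
A' ∩ C = {6,8}
C − (A' ∩ C) = {3}
(C − A) ∪ (C − (A' ∩ C)) = {3,6,8}
C ∪ A = {1,2,3,6,8}
((C − A) ∪ (C − (A' ∩ C))) − (C ∪ A) = {}
A △ C = {1,2,6,8}
(A △ C) − B = {}
((A △ C) − B) − A = {}
{} and {} share no elements.

Yes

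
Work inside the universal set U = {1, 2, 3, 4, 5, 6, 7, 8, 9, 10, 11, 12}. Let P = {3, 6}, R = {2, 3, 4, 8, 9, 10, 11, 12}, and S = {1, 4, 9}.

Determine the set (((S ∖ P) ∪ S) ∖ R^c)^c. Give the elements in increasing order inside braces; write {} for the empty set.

S ∖ P = {1, 4, 9}
(S ∖ P) ∪ S = {1, 4, 9}
R^c = {1, 5, 6, 7}
((S ∖ P) ∪ S) ∖ R^c = {4, 9}
(((S ∖ P) ∪ S) ∖ R^c)^c = {1, 2, 3, 5, 6, 7, 8, 10, 11, 12}

{1, 2, 3, 5, 6, 7, 8, 10, 11, 12}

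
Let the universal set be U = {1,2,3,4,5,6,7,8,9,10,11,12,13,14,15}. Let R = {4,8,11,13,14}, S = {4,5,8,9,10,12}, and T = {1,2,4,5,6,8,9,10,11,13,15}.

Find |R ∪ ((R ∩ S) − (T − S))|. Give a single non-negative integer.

R ∩ S = {4,8}
T − S = {1,2,6,11,13,15}
(R ∩ S) − (T − S) = {4,8}
R ∪ ((R ∩ S) − (T − S)) = {4,8,11,13,14}
|R ∪ ((R ∩ S) − (T − S))| = 5

5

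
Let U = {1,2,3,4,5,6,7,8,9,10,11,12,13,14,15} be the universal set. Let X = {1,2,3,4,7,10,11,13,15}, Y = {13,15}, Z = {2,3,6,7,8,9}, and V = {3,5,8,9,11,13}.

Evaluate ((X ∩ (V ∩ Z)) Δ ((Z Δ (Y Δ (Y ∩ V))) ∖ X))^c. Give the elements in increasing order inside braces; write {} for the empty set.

V ∩ Z = {3,8,9}
X ∩ (V ∩ Z) = {3}
Y ∩ V = {13}
Y Δ (Y ∩ V) = {15}
Z Δ (Y Δ (Y ∩ V)) = {2,3,6,7,8,9,15}
(Z Δ (Y Δ (Y ∩ V))) ∖ X = {6,8,9}
(X ∩ (V ∩ Z)) Δ ((Z Δ (Y Δ (Y ∩ V))) ∖ X) = {3,6,8,9}
((X ∩ (V ∩ Z)) Δ ((Z Δ (Y Δ (Y ∩ V))) ∖ X))^c = {1,2,4,5,7,10,11,12,13,14,15}

{1,2,4,5,7,10,11,12,13,14,15}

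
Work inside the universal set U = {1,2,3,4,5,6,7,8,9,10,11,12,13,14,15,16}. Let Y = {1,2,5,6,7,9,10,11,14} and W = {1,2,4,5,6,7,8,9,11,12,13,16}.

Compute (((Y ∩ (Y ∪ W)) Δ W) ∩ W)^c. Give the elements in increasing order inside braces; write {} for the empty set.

Y ∪ W = {1,2,4,5,6,7,8,9,10,11,12,13,14,16}
Y ∩ (Y ∪ W) = {1,2,5,6,7,9,10,11,14}
(Y ∩ (Y ∪ W)) Δ W = {4,8,10,12,13,14,16}
((Y ∩ (Y ∪ W)) Δ W) ∩ W = {4,8,12,13,16}
(((Y ∩ (Y ∪ W)) Δ W) ∩ W)^c = {1,2,3,5,6,7,9,10,11,14,15}

{1,2,3,5,6,7,9,10,11,14,15}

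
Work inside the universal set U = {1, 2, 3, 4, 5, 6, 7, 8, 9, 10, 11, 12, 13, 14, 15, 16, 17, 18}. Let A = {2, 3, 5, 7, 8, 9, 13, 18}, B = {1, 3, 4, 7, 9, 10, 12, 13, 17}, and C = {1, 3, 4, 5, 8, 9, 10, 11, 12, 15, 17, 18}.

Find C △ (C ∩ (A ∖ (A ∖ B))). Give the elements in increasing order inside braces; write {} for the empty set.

{1, 4, 5, 8, 10, 11, 12, 15, 17, 18}

A ∖ B = {2, 5, 8, 18}
A ∖ (A ∖ B) = {3, 7, 9, 13}
C ∩ (A ∖ (A ∖ B)) = {3, 9}
C △ (C ∩ (A ∖ (A ∖ B))) = {1, 4, 5, 8, 10, 11, 12, 15, 17, 18}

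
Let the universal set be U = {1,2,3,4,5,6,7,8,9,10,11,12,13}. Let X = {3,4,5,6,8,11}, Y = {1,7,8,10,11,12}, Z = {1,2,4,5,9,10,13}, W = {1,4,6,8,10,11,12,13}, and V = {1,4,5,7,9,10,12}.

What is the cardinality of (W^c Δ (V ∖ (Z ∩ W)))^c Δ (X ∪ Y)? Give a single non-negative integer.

4

W^c = {2,3,5,7,9}
Z ∩ W = {1,4,10,13}
V ∖ (Z ∩ W) = {5,7,9,12}
W^c Δ (V ∖ (Z ∩ W)) = {2,3,12}
(W^c Δ (V ∖ (Z ∩ W)))^c = {1,4,5,6,7,8,9,10,11,13}
X ∪ Y = {1,3,4,5,6,7,8,10,11,12}
(W^c Δ (V ∖ (Z ∩ W)))^c Δ (X ∪ Y) = {3,9,12,13}
|(W^c Δ (V ∖ (Z ∩ W)))^c Δ (X ∪ Y)| = 4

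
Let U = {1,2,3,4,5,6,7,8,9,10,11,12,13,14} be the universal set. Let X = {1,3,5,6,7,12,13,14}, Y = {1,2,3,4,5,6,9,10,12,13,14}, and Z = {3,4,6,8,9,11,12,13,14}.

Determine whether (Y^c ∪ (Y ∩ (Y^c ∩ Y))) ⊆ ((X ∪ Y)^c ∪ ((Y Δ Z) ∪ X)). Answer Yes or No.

Yes

Y^c = {7,8,11}
Y^c ∩ Y = {}
Y ∩ (Y^c ∩ Y) = {}
Y^c ∪ (Y ∩ (Y^c ∩ Y)) = {7,8,11}
X ∪ Y = {1,2,3,4,5,6,7,9,10,12,13,14}
(X ∪ Y)^c = {8,11}
Y Δ Z = {1,2,5,8,10,11}
(Y Δ Z) ∪ X = {1,2,3,5,6,7,8,10,11,12,13,14}
(X ∪ Y)^c ∪ ((Y Δ Z) ∪ X) = {1,2,3,5,6,7,8,10,11,12,13,14}
Every element of {7,8,11} is in {1,2,3,5,6,7,8,10,11,12,13,14}, so Y^c ∪ (Y ∩ (Y^c ∩ Y)) ⊆ (X ∪ Y)^c ∪ ((Y Δ Z) ∪ X).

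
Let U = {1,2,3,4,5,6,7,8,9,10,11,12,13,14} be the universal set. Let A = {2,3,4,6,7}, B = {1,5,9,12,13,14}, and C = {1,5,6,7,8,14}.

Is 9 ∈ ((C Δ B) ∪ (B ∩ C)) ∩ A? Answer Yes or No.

No

9 ∉ C and 9 ∈ B, so 9 ∈ C Δ B
9 ∈ B and 9 ∉ C, so 9 ∉ B ∩ C
9 ∈ (C Δ B) and 9 ∉ (B ∩ C), so 9 ∈ (C Δ B) ∪ (B ∩ C)
9 ∈ ((C Δ B) ∪ (B ∩ C)) and 9 ∉ A, so 9 ∉ ((C Δ B) ∪ (B ∩ C)) ∩ A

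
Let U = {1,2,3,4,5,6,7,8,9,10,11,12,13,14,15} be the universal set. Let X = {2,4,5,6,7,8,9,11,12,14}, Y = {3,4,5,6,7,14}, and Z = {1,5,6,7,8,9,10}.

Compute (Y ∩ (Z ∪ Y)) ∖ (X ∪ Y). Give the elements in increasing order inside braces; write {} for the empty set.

{}

Z ∪ Y = {1,3,4,5,6,7,8,9,10,14}
Y ∩ (Z ∪ Y) = {3,4,5,6,7,14}
X ∪ Y = {2,3,4,5,6,7,8,9,11,12,14}
(Y ∩ (Z ∪ Y)) ∖ (X ∪ Y) = {}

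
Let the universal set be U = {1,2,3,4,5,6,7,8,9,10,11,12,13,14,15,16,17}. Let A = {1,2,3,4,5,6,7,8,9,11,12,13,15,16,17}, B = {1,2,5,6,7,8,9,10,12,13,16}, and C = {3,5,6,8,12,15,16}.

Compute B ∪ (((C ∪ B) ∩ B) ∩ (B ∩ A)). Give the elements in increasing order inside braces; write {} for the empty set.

{1,2,5,6,7,8,9,10,12,13,16}

C ∪ B = {1,2,3,5,6,7,8,9,10,12,13,15,16}
(C ∪ B) ∩ B = {1,2,5,6,7,8,9,10,12,13,16}
B ∩ A = {1,2,5,6,7,8,9,12,13,16}
((C ∪ B) ∩ B) ∩ (B ∩ A) = {1,2,5,6,7,8,9,12,13,16}
B ∪ (((C ∪ B) ∩ B) ∩ (B ∩ A)) = {1,2,5,6,7,8,9,10,12,13,16}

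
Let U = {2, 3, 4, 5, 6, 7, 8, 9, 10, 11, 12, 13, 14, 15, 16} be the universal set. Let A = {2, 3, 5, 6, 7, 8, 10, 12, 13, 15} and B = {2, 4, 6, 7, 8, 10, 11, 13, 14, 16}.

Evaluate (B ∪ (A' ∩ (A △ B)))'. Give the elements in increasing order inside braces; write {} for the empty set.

{3, 5, 9, 12, 15}

A' = {4, 9, 11, 14, 16}
A △ B = {3, 4, 5, 11, 12, 14, 15, 16}
A' ∩ (A △ B) = {4, 11, 14, 16}
B ∪ (A' ∩ (A △ B)) = {2, 4, 6, 7, 8, 10, 11, 13, 14, 16}
(B ∪ (A' ∩ (A △ B)))' = {3, 5, 9, 12, 15}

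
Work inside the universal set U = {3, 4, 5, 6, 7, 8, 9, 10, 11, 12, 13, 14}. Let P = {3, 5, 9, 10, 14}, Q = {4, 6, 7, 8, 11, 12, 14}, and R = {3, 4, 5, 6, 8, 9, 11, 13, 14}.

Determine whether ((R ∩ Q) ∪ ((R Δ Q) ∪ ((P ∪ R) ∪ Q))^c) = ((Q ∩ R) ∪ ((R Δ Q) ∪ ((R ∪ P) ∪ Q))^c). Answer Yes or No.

Yes

R ∩ Q = {4, 6, 8, 11, 14}
R Δ Q = {3, 5, 7, 9, 12, 13}
P ∪ R = {3, 4, 5, 6, 8, 9, 10, 11, 13, 14}
(P ∪ R) ∪ Q = {3, 4, 5, 6, 7, 8, 9, 10, 11, 12, 13, 14}
(R Δ Q) ∪ ((P ∪ R) ∪ Q) = {3, 4, 5, 6, 7, 8, 9, 10, 11, 12, 13, 14}
((R Δ Q) ∪ ((P ∪ R) ∪ Q))^c = {}
(R ∩ Q) ∪ ((R Δ Q) ∪ ((P ∪ R) ∪ Q))^c = {4, 6, 8, 11, 14}
Q ∩ R = {4, 6, 8, 11, 14}
R ∪ P = {3, 4, 5, 6, 8, 9, 10, 11, 13, 14}
(R ∪ P) ∪ Q = {3, 4, 5, 6, 7, 8, 9, 10, 11, 12, 13, 14}
(R Δ Q) ∪ ((R ∪ P) ∪ Q) = {3, 4, 5, 6, 7, 8, 9, 10, 11, 12, 13, 14}
((R Δ Q) ∪ ((R ∪ P) ∪ Q))^c = {}
(Q ∩ R) ∪ ((R Δ Q) ∪ ((R ∪ P) ∪ Q))^c = {4, 6, 8, 11, 14}
Both equal {4, 6, 8, 11, 14}, so (R ∩ Q) ∪ ((R Δ Q) ∪ ((P ∪ R) ∪ Q))^c = (Q ∩ R) ∪ ((R Δ Q) ∪ ((R ∪ P) ∪ Q))^c.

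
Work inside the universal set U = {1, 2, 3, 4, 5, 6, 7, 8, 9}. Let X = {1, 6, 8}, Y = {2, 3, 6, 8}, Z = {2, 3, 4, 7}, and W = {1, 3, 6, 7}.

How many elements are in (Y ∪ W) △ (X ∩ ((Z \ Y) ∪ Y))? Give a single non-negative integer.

4

Y ∪ W = {1, 2, 3, 6, 7, 8}
Z \ Y = {4, 7}
(Z \ Y) ∪ Y = {2, 3, 4, 6, 7, 8}
X ∩ ((Z \ Y) ∪ Y) = {6, 8}
(Y ∪ W) △ (X ∩ ((Z \ Y) ∪ Y)) = {1, 2, 3, 7}
|(Y ∪ W) △ (X ∩ ((Z \ Y) ∪ Y))| = 4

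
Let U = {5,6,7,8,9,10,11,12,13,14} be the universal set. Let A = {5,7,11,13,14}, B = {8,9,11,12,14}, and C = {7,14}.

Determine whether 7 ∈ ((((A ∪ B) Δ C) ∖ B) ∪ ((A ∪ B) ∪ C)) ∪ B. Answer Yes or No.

7 ∈ A and 7 ∉ B, so 7 ∈ A ∪ B
7 ∈ (A ∪ B) and 7 ∈ C, so 7 ∉ (A ∪ B) Δ C
7 ∉ ((A ∪ B) Δ C) and 7 ∉ B, so 7 ∉ ((A ∪ B) Δ C) ∖ B
7 ∈ A and 7 ∉ B, so 7 ∈ A ∪ B
7 ∈ (A ∪ B) and 7 ∈ C, so 7 ∈ (A ∪ B) ∪ C
7 ∉ (((A ∪ B) Δ C) ∖ B) and 7 ∈ ((A ∪ B) ∪ C), so 7 ∈ (((A ∪ B) Δ C) ∖ B) ∪ ((A ∪ B) ∪ C)
7 ∈ ((((A ∪ B) Δ C) ∖ B) ∪ ((A ∪ B) ∪ C)) and 7 ∉ B, so 7 ∈ ((((A ∪ B) Δ C) ∖ B) ∪ ((A ∪ B) ∪ C)) ∪ B

Yes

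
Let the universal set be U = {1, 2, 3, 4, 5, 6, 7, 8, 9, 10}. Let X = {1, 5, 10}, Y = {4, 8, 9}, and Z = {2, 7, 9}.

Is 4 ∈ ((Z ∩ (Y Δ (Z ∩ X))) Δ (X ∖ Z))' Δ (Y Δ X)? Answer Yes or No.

No

4 ∉ Z and 4 ∉ X, so 4 ∉ Z ∩ X
4 ∈ Y and 4 ∉ (Z ∩ X), so 4 ∈ Y Δ (Z ∩ X)
4 ∉ Z and 4 ∈ (Y Δ (Z ∩ X)), so 4 ∉ Z ∩ (Y Δ (Z ∩ X))
4 ∉ X and 4 ∉ Z, so 4 ∉ X ∖ Z
4 ∉ (Z ∩ (Y Δ (Z ∩ X))) and 4 ∉ (X ∖ Z), so 4 ∉ (Z ∩ (Y Δ (Z ∩ X))) Δ (X ∖ Z)
4 ∈ ((Z ∩ (Y Δ (Z ∩ X))) Δ (X ∖ Z))' since 4 ∉ ((Z ∩ (Y Δ (Z ∩ X))) Δ (X ∖ Z))
4 ∈ Y and 4 ∉ X, so 4 ∈ Y Δ X
4 ∈ ((Z ∩ (Y Δ (Z ∩ X))) Δ (X ∖ Z))' and 4 ∈ (Y Δ X), so 4 ∉ ((Z ∩ (Y Δ (Z ∩ X))) Δ (X ∖ Z))' Δ (Y Δ X)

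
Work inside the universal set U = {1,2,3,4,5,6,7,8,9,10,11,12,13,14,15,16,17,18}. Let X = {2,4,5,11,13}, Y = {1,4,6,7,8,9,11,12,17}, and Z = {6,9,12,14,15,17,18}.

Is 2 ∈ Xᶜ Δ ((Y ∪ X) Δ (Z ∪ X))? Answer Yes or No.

No

2 ∈ X, so 2 ∉ Xᶜ
2 ∉ Y and 2 ∈ X, so 2 ∈ Y ∪ X
2 ∉ Z and 2 ∈ X, so 2 ∈ Z ∪ X
2 ∈ (Y ∪ X) and 2 ∈ (Z ∪ X), so 2 ∉ (Y ∪ X) Δ (Z ∪ X)
2 ∉ Xᶜ and 2 ∉ ((Y ∪ X) Δ (Z ∪ X)), so 2 ∉ Xᶜ Δ ((Y ∪ X) Δ (Z ∪ X))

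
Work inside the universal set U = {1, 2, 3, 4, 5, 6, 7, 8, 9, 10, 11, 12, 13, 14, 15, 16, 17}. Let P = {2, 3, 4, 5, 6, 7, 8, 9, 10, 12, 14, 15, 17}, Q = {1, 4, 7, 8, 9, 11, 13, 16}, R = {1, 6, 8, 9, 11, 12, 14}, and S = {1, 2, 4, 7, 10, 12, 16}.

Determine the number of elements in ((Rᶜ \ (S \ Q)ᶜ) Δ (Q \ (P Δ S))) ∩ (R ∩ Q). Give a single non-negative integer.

1

Rᶜ = {2, 3, 4, 5, 7, 10, 13, 15, 16, 17}
S \ Q = {2, 10, 12}
(S \ Q)ᶜ = {1, 3, 4, 5, 6, 7, 8, 9, 11, 13, 14, 15, 16, 17}
Rᶜ \ (S \ Q)ᶜ = {2, 10}
P Δ S = {1, 3, 5, 6, 8, 9, 14, 15, 16, 17}
Q \ (P Δ S) = {4, 7, 11, 13}
(Rᶜ \ (S \ Q)ᶜ) Δ (Q \ (P Δ S)) = {2, 4, 7, 10, 11, 13}
R ∩ Q = {1, 8, 9, 11}
((Rᶜ \ (S \ Q)ᶜ) Δ (Q \ (P Δ S))) ∩ (R ∩ Q) = {11}
|((Rᶜ \ (S \ Q)ᶜ) Δ (Q \ (P Δ S))) ∩ (R ∩ Q)| = 1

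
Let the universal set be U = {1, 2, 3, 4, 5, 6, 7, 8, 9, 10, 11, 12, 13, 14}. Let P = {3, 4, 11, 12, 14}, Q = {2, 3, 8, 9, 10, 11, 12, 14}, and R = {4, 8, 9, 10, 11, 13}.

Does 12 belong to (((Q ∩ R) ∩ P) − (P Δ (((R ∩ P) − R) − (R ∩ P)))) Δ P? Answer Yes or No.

12 ∈ Q and 12 ∉ R, so 12 ∉ Q ∩ R
12 ∉ (Q ∩ R) and 12 ∈ P, so 12 ∉ (Q ∩ R) ∩ P
12 ∉ R and 12 ∈ P, so 12 ∉ R ∩ P
12 ∉ (R ∩ P) and 12 ∉ R, so 12 ∉ (R ∩ P) − R
12 ∉ R and 12 ∈ P, so 12 ∉ R ∩ P
12 ∉ ((R ∩ P) − R) and 12 ∉ (R ∩ P), so 12 ∉ ((R ∩ P) − R) − (R ∩ P)
12 ∈ P and 12 ∉ (((R ∩ P) − R) − (R ∩ P)), so 12 ∈ P Δ (((R ∩ P) − R) − (R ∩ P))
12 ∉ ((Q ∩ R) ∩ P) and 12 ∈ (P Δ (((R ∩ P) − R) − (R ∩ P))), so 12 ∉ ((Q ∩ R) ∩ P) − (P Δ (((R ∩ P) − R) − (R ∩ P)))
12 ∉ (((Q ∩ R) ∩ P) − (P Δ (((R ∩ P) − R) − (R ∩ P)))) and 12 ∈ P, so 12 ∈ (((Q ∩ R) ∩ P) − (P Δ (((R ∩ P) − R) − (R ∩ P)))) Δ P

Yes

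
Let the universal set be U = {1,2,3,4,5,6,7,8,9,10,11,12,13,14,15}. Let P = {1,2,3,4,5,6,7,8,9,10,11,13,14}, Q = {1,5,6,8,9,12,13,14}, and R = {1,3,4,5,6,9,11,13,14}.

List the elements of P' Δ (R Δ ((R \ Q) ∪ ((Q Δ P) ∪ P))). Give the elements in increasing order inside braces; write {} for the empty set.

P' = {12,15}
R \ Q = {3,4,11}
Q Δ P = {2,3,4,7,10,11,12}
(Q Δ P) ∪ P = {1,2,3,4,5,6,7,8,9,10,11,12,13,14}
(R \ Q) ∪ ((Q Δ P) ∪ P) = {1,2,3,4,5,6,7,8,9,10,11,12,13,14}
R Δ ((R \ Q) ∪ ((Q Δ P) ∪ P)) = {2,7,8,10,12}
P' Δ (R Δ ((R \ Q) ∪ ((Q Δ P) ∪ P))) = {2,7,8,10,15}

{2,7,8,10,15}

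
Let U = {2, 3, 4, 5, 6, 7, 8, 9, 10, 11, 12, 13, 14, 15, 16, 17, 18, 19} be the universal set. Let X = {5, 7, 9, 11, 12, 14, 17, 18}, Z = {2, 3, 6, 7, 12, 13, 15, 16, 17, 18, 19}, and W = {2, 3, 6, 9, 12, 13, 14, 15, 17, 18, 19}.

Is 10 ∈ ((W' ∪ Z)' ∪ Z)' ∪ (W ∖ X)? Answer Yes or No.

10 ∉ W, so 10 ∈ W'
10 ∈ W' and 10 ∉ Z, so 10 ∈ W' ∪ Z
10 ∉ (W' ∪ Z)' since 10 ∈ (W' ∪ Z)
10 ∉ (W' ∪ Z)' and 10 ∉ Z, so 10 ∉ (W' ∪ Z)' ∪ Z
10 ∈ ((W' ∪ Z)' ∪ Z)' since 10 ∉ ((W' ∪ Z)' ∪ Z)
10 ∉ W and 10 ∉ X, so 10 ∉ W ∖ X
10 ∈ ((W' ∪ Z)' ∪ Z)' and 10 ∉ (W ∖ X), so 10 ∈ ((W' ∪ Z)' ∪ Z)' ∪ (W ∖ X)

Yes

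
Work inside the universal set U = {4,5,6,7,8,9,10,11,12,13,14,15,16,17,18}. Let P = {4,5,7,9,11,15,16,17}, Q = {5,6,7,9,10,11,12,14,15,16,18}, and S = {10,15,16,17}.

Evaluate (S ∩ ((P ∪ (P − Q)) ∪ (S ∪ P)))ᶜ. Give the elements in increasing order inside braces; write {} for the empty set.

P − Q = {4,17}
P ∪ (P − Q) = {4,5,7,9,11,15,16,17}
S ∪ P = {4,5,7,9,10,11,15,16,17}
(P ∪ (P − Q)) ∪ (S ∪ P) = {4,5,7,9,10,11,15,16,17}
S ∩ ((P ∪ (P − Q)) ∪ (S ∪ P)) = {10,15,16,17}
(S ∩ ((P ∪ (P − Q)) ∪ (S ∪ P)))ᶜ = {4,5,6,7,8,9,11,12,13,14,18}

{4,5,6,7,8,9,11,12,13,14,18}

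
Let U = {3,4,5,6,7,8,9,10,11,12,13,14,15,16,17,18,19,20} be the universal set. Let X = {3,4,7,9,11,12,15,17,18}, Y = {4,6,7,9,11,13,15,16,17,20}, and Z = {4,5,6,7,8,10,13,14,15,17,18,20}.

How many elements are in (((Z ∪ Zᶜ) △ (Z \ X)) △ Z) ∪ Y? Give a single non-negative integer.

17

Zᶜ = {3,9,11,12,16,19}
Z ∪ Zᶜ = {3,4,5,6,7,8,9,10,11,12,13,14,15,16,17,18,19,20}
Z \ X = {5,6,8,10,13,14,20}
(Z ∪ Zᶜ) △ (Z \ X) = {3,4,7,9,11,12,15,16,17,18,19}
((Z ∪ Zᶜ) △ (Z \ X)) △ Z = {3,5,6,8,9,10,11,12,13,14,16,19,20}
(((Z ∪ Zᶜ) △ (Z \ X)) △ Z) ∪ Y = {3,4,5,6,7,8,9,10,11,12,13,14,15,16,17,19,20}
|(((Z ∪ Zᶜ) △ (Z \ X)) △ Z) ∪ Y| = 17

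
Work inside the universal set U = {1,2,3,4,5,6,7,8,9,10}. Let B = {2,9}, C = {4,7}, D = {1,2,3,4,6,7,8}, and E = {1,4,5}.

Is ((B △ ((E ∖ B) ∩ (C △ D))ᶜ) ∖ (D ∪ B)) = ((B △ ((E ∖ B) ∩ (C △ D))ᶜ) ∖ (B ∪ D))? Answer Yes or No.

E ∖ B = {1,4,5}
C △ D = {1,2,3,6,8}
(E ∖ B) ∩ (C △ D) = {1}
((E ∖ B) ∩ (C △ D))ᶜ = {2,3,4,5,6,7,8,9,10}
B △ ((E ∖ B) ∩ (C △ D))ᶜ = {3,4,5,6,7,8,10}
D ∪ B = {1,2,3,4,6,7,8,9}
(B △ ((E ∖ B) ∩ (C △ D))ᶜ) ∖ (D ∪ B) = {5,10}
B ∪ D = {1,2,3,4,6,7,8,9}
(B △ ((E ∖ B) ∩ (C △ D))ᶜ) ∖ (B ∪ D) = {5,10}
Both equal {5,10}, so (B △ ((E ∖ B) ∩ (C △ D))ᶜ) ∖ (D ∪ B) = (B △ ((E ∖ B) ∩ (C △ D))ᶜ) ∖ (B ∪ D).

Yes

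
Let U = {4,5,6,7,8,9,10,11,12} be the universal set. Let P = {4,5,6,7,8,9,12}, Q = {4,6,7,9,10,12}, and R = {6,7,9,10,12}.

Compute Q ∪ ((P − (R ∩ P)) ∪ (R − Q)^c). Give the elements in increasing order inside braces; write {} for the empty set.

{4,5,6,7,8,9,10,11,12}

R ∩ P = {6,7,9,12}
P − (R ∩ P) = {4,5,8}
R − Q = {}
(R − Q)^c = {4,5,6,7,8,9,10,11,12}
(P − (R ∩ P)) ∪ (R − Q)^c = {4,5,6,7,8,9,10,11,12}
Q ∪ ((P − (R ∩ P)) ∪ (R − Q)^c) = {4,5,6,7,8,9,10,11,12}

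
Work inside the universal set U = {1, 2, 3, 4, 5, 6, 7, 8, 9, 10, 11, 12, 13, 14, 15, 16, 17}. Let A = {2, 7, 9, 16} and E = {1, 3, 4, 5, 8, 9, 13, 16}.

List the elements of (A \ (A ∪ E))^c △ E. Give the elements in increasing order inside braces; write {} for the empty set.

{2, 6, 7, 10, 11, 12, 14, 15, 17}

A ∪ E = {1, 2, 3, 4, 5, 7, 8, 9, 13, 16}
A \ (A ∪ E) = {}
(A \ (A ∪ E))^c = {1, 2, 3, 4, 5, 6, 7, 8, 9, 10, 11, 12, 13, 14, 15, 16, 17}
(A \ (A ∪ E))^c △ E = {2, 6, 7, 10, 11, 12, 14, 15, 17}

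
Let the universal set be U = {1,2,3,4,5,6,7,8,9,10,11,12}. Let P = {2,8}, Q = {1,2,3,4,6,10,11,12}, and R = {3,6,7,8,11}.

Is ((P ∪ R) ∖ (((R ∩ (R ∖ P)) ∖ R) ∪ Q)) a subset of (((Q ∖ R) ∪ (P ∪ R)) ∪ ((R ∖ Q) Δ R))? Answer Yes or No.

P ∪ R = {2,3,6,7,8,11}
R ∖ P = {3,6,7,11}
R ∩ (R ∖ P) = {3,6,7,11}
(R ∩ (R ∖ P)) ∖ R = {}
((R ∩ (R ∖ P)) ∖ R) ∪ Q = {1,2,3,4,6,10,11,12}
(P ∪ R) ∖ (((R ∩ (R ∖ P)) ∖ R) ∪ Q) = {7,8}
Q ∖ R = {1,2,4,10,12}
(Q ∖ R) ∪ (P ∪ R) = {1,2,3,4,6,7,8,10,11,12}
R ∖ Q = {7,8}
(R ∖ Q) Δ R = {3,6,11}
((Q ∖ R) ∪ (P ∪ R)) ∪ ((R ∖ Q) Δ R) = {1,2,3,4,6,7,8,10,11,12}
Every element of {7,8} is in {1,2,3,4,6,7,8,10,11,12}, so (P ∪ R) ∖ (((R ∩ (R ∖ P)) ∖ R) ∪ Q) ⊆ ((Q ∖ R) ∪ (P ∪ R)) ∪ ((R ∖ Q) Δ R).

Yes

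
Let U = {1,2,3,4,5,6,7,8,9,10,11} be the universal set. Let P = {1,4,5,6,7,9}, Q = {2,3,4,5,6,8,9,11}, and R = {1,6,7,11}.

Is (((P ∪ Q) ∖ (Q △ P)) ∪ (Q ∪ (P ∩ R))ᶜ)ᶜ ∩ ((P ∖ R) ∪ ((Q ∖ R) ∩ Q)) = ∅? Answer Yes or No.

No

P ∪ Q = {1,2,3,4,5,6,7,8,9,11}
Q △ P = {1,2,3,7,8,11}
(P ∪ Q) ∖ (Q △ P) = {4,5,6,9}
P ∩ R = {1,6,7}
Q ∪ (P ∩ R) = {1,2,3,4,5,6,7,8,9,11}
(Q ∪ (P ∩ R))ᶜ = {10}
((P ∪ Q) ∖ (Q △ P)) ∪ (Q ∪ (P ∩ R))ᶜ = {4,5,6,9,10}
(((P ∪ Q) ∖ (Q △ P)) ∪ (Q ∪ (P ∩ R))ᶜ)ᶜ = {1,2,3,7,8,11}
P ∖ R = {4,5,9}
Q ∖ R = {2,3,4,5,8,9}
(Q ∖ R) ∩ Q = {2,3,4,5,8,9}
(P ∖ R) ∪ ((Q ∖ R) ∩ Q) = {2,3,4,5,8,9}
2 lies in both, so they are not disjoint.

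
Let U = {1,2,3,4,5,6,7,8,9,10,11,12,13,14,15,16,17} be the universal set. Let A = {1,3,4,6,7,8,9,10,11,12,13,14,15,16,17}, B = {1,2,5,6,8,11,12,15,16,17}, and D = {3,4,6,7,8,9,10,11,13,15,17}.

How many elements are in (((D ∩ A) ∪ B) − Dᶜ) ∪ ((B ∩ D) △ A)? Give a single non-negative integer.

D ∩ A = {3,4,6,7,8,9,10,11,13,15,17}
(D ∩ A) ∪ B = {1,2,3,4,5,6,7,8,9,10,11,12,13,15,16,17}
Dᶜ = {1,2,5,12,14,16}
((D ∩ A) ∪ B) − Dᶜ = {3,4,6,7,8,9,10,11,13,15,17}
B ∩ D = {6,8,11,15,17}
(B ∩ D) △ A = {1,3,4,7,9,10,12,13,14,16}
(((D ∩ A) ∪ B) − Dᶜ) ∪ ((B ∩ D) △ A) = {1,3,4,6,7,8,9,10,11,12,13,14,15,16,17}
|(((D ∩ A) ∪ B) − Dᶜ) ∪ ((B ∩ D) △ A)| = 15

15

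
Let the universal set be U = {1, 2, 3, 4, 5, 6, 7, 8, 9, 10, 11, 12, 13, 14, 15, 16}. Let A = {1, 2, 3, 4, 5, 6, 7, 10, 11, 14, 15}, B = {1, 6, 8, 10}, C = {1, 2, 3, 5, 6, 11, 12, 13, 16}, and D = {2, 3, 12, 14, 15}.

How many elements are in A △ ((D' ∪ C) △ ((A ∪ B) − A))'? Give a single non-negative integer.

10

D' = {1, 4, 5, 6, 7, 8, 9, 10, 11, 13, 16}
D' ∪ C = {1, 2, 3, 4, 5, 6, 7, 8, 9, 10, 11, 12, 13, 16}
A ∪ B = {1, 2, 3, 4, 5, 6, 7, 8, 10, 11, 14, 15}
(A ∪ B) − A = {8}
(D' ∪ C) △ ((A ∪ B) − A) = {1, 2, 3, 4, 5, 6, 7, 9, 10, 11, 12, 13, 16}
((D' ∪ C) △ ((A ∪ B) − A))' = {8, 14, 15}
A △ ((D' ∪ C) △ ((A ∪ B) − A))' = {1, 2, 3, 4, 5, 6, 7, 8, 10, 11}
|A △ ((D' ∪ C) △ ((A ∪ B) − A))'| = 10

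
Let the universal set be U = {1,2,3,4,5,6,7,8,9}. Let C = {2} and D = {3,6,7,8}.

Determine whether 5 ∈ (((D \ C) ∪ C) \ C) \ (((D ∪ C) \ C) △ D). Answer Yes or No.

No

5 ∉ D and 5 ∉ C, so 5 ∉ D \ C
5 ∉ (D \ C) and 5 ∉ C, so 5 ∉ (D \ C) ∪ C
5 ∉ ((D \ C) ∪ C) and 5 ∉ C, so 5 ∉ ((D \ C) ∪ C) \ C
5 ∉ D and 5 ∉ C, so 5 ∉ D ∪ C
5 ∉ (D ∪ C) and 5 ∉ C, so 5 ∉ (D ∪ C) \ C
5 ∉ ((D ∪ C) \ C) and 5 ∉ D, so 5 ∉ ((D ∪ C) \ C) △ D
5 ∉ (((D \ C) ∪ C) \ C) and 5 ∉ (((D ∪ C) \ C) △ D), so 5 ∉ (((D \ C) ∪ C) \ C) \ (((D ∪ C) \ C) △ D)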